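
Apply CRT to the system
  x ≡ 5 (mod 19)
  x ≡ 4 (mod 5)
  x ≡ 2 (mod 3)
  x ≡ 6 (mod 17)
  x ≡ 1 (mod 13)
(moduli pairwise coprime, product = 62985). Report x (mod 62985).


Product of moduli M = 19 · 5 · 3 · 17 · 13 = 62985.
Merge one congruence at a time:
  Start: x ≡ 5 (mod 19).
  Combine with x ≡ 4 (mod 5); new modulus lcm = 95.
    Write x = 5 + 19·t and substitute into x ≡ 4 (mod 5): 19·t ≡ 4 − 5 = -1 (mod 5).
    Reduce coefficients mod 5: 4·t ≡ 4 (mod 5).
    The inverse of 4 mod 5 is 4 (since 4·4 = 16 = 3·5 + 1), so t ≡ 4·4 = 16 ≡ 1 (mod 5).
    Then x = 5 + 19·1 = 24, valid modulo lcm(19, 5) = 95: x ≡ 24 (mod 95).
  Combine with x ≡ 2 (mod 3); new modulus lcm = 285.
    Write x = 24 + 95·t and substitute into x ≡ 2 (mod 3): 95·t ≡ 2 − 24 = -22 (mod 3).
    Reduce coefficients mod 3: 2·t ≡ 2 (mod 3).
    The inverse of 2 mod 3 is 2 (since 2·2 = 4 = 1·3 + 1), so t ≡ 2·2 = 4 ≡ 1 (mod 3).
    Then x = 24 + 95·1 = 119, valid modulo lcm(95, 3) = 285: x ≡ 119 (mod 285).
  Combine with x ≡ 6 (mod 17); new modulus lcm = 4845.
    Write x = 119 + 285·t and substitute into x ≡ 6 (mod 17): 285·t ≡ 6 − 119 = -113 (mod 17).
    Reduce coefficients mod 17: 13·t ≡ 6 (mod 17).
    The inverse of 13 mod 17 is 4 (since 13·4 = 52 = 3·17 + 1), so t ≡ 4·6 = 24 ≡ 7 (mod 17).
    Then x = 119 + 285·7 = 2114, valid modulo lcm(285, 17) = 4845: x ≡ 2114 (mod 4845).
  Combine with x ≡ 1 (mod 13); new modulus lcm = 62985.
    Write x = 2114 + 4845·t and substitute into x ≡ 1 (mod 13): 4845·t ≡ 1 − 2114 = -2113 (mod 13).
    Reduce coefficients mod 13: 9·t ≡ 6 (mod 13).
    The inverse of 9 mod 13 is 3 (since 9·3 = 27 = 2·13 + 1), so t ≡ 3·6 = 18 ≡ 5 (mod 13).
    Then x = 2114 + 4845·5 = 26339, valid modulo lcm(4845, 13) = 62985: x ≡ 26339 (mod 62985).
Verify against each original: 26339 mod 19 = 5, 26339 mod 5 = 4, 26339 mod 3 = 2, 26339 mod 17 = 6, 26339 mod 13 = 1.

x ≡ 26339 (mod 62985).


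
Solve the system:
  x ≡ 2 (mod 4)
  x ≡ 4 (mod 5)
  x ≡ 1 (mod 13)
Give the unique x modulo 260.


Moduli 4, 5, 13 are pairwise coprime; by CRT there is a unique solution modulo M = 4 · 5 · 13 = 260.
Solve pairwise, accumulating the modulus:
  Start with x ≡ 2 (mod 4).
  Combine with x ≡ 4 (mod 5): since gcd(4, 5) = 1, we get a unique residue mod 20.
    Write x = 2 + 4·t and substitute into x ≡ 4 (mod 5): 4·t ≡ 4 − 2 = 2 (mod 5).
    The inverse of 4 mod 5 is 4 (since 4·4 = 16 = 3·5 + 1), so t ≡ 4·2 = 8 ≡ 3 (mod 5).
    Then x = 2 + 4·3 = 14, valid modulo lcm(4, 5) = 20: x ≡ 14 (mod 20).
  Combine with x ≡ 1 (mod 13): since gcd(20, 13) = 1, we get a unique residue mod 260.
    Write x = 14 + 20·t and substitute into x ≡ 1 (mod 13): 20·t ≡ 1 − 14 = -13 (mod 13).
    Reduce coefficients mod 13: 7·t ≡ 0 (mod 13).
    The inverse of 7 mod 13 is 2 (since 7·2 = 14 = 1·13 + 1), so t ≡ 2·0 = 0 ≡ 0 (mod 13).
    Then x = 14 + 20·0 = 14, valid modulo lcm(20, 13) = 260: x ≡ 14 (mod 260).
Verify: 14 mod 4 = 2 ✓, 14 mod 5 = 4 ✓, 14 mod 13 = 1 ✓.

x ≡ 14 (mod 260).


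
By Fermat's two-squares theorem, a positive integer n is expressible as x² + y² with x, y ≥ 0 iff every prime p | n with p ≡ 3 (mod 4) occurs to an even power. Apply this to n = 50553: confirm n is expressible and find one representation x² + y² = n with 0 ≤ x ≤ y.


Step 1: Factor n = 50553 = 3^2 · 41 · 137.
Step 2: Check the mod-4 condition on each prime factor: 3 ≡ 3 (mod 4), exponent 2 (must be even); 41 ≡ 1 (mod 4), exponent 1; 137 ≡ 1 (mod 4), exponent 1.
All primes ≡ 3 (mod 4) appear to even exponent (or don't appear), so by the two-squares theorem n IS expressible as a sum of two squares.
Step 3: Build a representation. Group n = k² · m with k = 3 and m = 41 · 137 = 5617 (a product of primes ≡ 1 (mod 4)); a representation of m scales to one of n via (k·x)² + (k·y)² = k²(x² + y²). Each prime p ≡ 1 (mod 4) is itself a sum of two squares; find a² by testing p − a² for a perfect square:
  41: 41 − 1² = 40, 41 − 2² = 37, 41 − 3² = 32, 41 − 4² = 25 = 5² ⇒ 41 = 4² + 5².
  137: 137 − 1² = 136, 137 − 2² = 133, 137 − 3² = 128, 137 − 4² = 121 = 11² ⇒ 137 = 4² + 11².
  Combine using the Brahmagupta–Fibonacci identity (a² + b²)(c² + d²) = (ac − bd)² + (ad + bc)² = (ac + bd)² + (ad − bc)²:
  41 · 137 = 5617: from (4² + 5²)(4² + 11²), take (4·4 − 5·11, 4·11 + 5·4) = (16 − 55, 44 + 20) = (-39, 64); dropping signs (only squares matter) gives (39, 64); check 39² + 64² = 1521 + 4096 = 5617 ✓.
  Scale by k = 3: (3·39, 3·64) = (117, 192).
Step 4: Order so x ≤ y and verify: 117² + 192² = 13689 + 36864 = 50553 = n. ✓

n = 50553 = 117² + 192² (one valid representation with x ≤ y).


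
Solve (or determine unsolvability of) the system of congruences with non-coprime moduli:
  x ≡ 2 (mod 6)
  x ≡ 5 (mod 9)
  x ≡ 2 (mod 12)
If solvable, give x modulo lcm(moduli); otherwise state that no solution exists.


Moduli 6, 9, 12 are not pairwise coprime, so CRT works modulo lcm(m_i) when all pairwise compatibility conditions hold.
Pairwise compatibility: gcd(m_i, m_j) must divide a_i - a_j for every pair.
Merge one congruence at a time:
  Start: x ≡ 2 (mod 6).
  Combine with x ≡ 5 (mod 9): gcd(6, 9) = 3; 5 - 2 = 3, which IS divisible by 3, so compatible.
    Write x = 2 + 6·t and substitute into x ≡ 5 (mod 9): 6·t ≡ 5 − 2 = 3 (mod 9).
    Divide the congruence (and modulus) by g = 3: 2·t ≡ 1 (mod 3).
    The inverse of 2 mod 3 is 2 (since 2·2 = 4 = 1·3 + 1), so t ≡ 2·1 = 2 ≡ 2 (mod 3).
    Then x = 2 + 6·2 = 14, valid modulo lcm(6, 9) = 18: x ≡ 14 (mod 18).
  Combine with x ≡ 2 (mod 12): gcd(18, 12) = 6; 2 - 14 = -12, which IS divisible by 6, so compatible.
    Write x = 14 + 18·t and substitute into x ≡ 2 (mod 12): 18·t ≡ 2 − 14 = -12 (mod 12).
    Divide the congruence (and modulus) by g = 6: 3·t ≡ -2 (mod 2).
    Reduce coefficients mod 2: 1·t ≡ 0 (mod 2).
    So t ≡ 0 (mod 2).
    Then x = 14 + 18·0 = 14, valid modulo lcm(18, 12) = 36: x ≡ 14 (mod 36).
Verify: 14 mod 6 = 2, 14 mod 9 = 5, 14 mod 12 = 2.

x ≡ 14 (mod 36).


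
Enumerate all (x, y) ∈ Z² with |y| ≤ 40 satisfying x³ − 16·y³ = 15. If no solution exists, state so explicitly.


The equation is x³ - 16y³ = 15. For fixed y, x³ = 16·y³ + 15, so a solution requires the RHS to be a perfect cube.
Strategy: iterate y from -40 to 40, compute RHS = 16·y³ + 15, and check whether it is a (positive or negative) perfect cube.
Check small values of y:
  y = 0: RHS = 15 is not a perfect cube.
  y = 1: RHS = 31 is not a perfect cube.
  y = -1: RHS = -1 = (-1)³ ⇒ x = -1 works.
  y = 2: RHS = 143 is not a perfect cube.
  y = -2: RHS = -113 is not a perfect cube.
  y = 3: RHS = 447 is not a perfect cube.
  y = -3: RHS = -417 is not a perfect cube.
Continuing the search up to |y| = 40 finds no further solutions beyond those listed.
Collected solutions: (-1, -1).

Solutions (with |y| ≤ 40): (-1, -1).


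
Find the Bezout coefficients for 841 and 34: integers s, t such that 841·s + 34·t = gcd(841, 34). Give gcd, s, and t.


Euclidean algorithm on (841, 34) — divide until remainder is 0:
  841 = 24 · 34 + 25
  34 = 1 · 25 + 9
  25 = 2 · 9 + 7
  9 = 1 · 7 + 2
  7 = 3 · 2 + 1
  2 = 2 · 1 + 0
gcd(841, 34) = 1.
Track Bezout coefficients alongside the remainders: start with r₀ = 841 = a·1 + b·0 (s = 1, t = 0) and r₁ = 34 = a·0 + b·1 (s = 0, t = 1); each new remainder r_{k+1} = r_{k-1} − q_k·r_k inherits s_{k+1} = s_{k-1} − q_k·s_k, t_{k+1} = t_{k-1} − q_k·t_k, so r_k = a·s_k + b·t_k at every step:
  q = 24: r = 25, s = 1 − 24·0 = 1, t = 0 − 24·1 = -24  (check: 841·1 + 34·(-24) = 25)
  q = 1: r = 9, s = 0 − 1·1 = -1, t = 1 − 1·(-24) = 25  (check: 841·(-1) + 34·25 = 9)
  q = 2: r = 7, s = 1 − 2·(-1) = 3, t = -24 − 2·25 = -74  (check: 841·3 + 34·(-74) = 7)
  q = 1: r = 2, s = -1 − 1·3 = -4, t = 25 − 1·(-74) = 99  (check: 841·(-4) + 34·99 = 2)
  q = 3: r = 1, s = 3 − 3·(-4) = 15, t = -74 − 3·99 = -371  (check: 841·15 + 34·(-371) = 1)
The row with r = 1 (the gcd) gives the Bezout coefficients s = 15, t = -371.
Result: 841 · (15) + 34 · (-371) = 1.

gcd(841, 34) = 1; s = 15, t = -371 (check: 841·15 + 34·(-371) = 1).


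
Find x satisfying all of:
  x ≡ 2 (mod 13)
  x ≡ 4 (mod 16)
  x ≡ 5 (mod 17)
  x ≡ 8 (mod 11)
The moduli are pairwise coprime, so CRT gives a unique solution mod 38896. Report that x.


Product of moduli M = 13 · 16 · 17 · 11 = 38896.
Merge one congruence at a time:
  Start: x ≡ 2 (mod 13).
  Combine with x ≡ 4 (mod 16); new modulus lcm = 208.
    Write x = 2 + 13·t and substitute into x ≡ 4 (mod 16): 13·t ≡ 4 − 2 = 2 (mod 16).
    The inverse of 13 mod 16 is 5 (since 13·5 = 65 = 4·16 + 1), so t ≡ 5·2 = 10 ≡ 10 (mod 16).
    Then x = 2 + 13·10 = 132, valid modulo lcm(13, 16) = 208: x ≡ 132 (mod 208).
  Combine with x ≡ 5 (mod 17); new modulus lcm = 3536.
    Write x = 132 + 208·t and substitute into x ≡ 5 (mod 17): 208·t ≡ 5 − 132 = -127 (mod 17).
    Reduce coefficients mod 17: 4·t ≡ 9 (mod 17).
    The inverse of 4 mod 17 is 13 (since 4·13 = 52 = 3·17 + 1), so t ≡ 13·9 = 117 ≡ 15 (mod 17).
    Then x = 132 + 208·15 = 3252, valid modulo lcm(208, 17) = 3536: x ≡ 3252 (mod 3536).
  Combine with x ≡ 8 (mod 11); new modulus lcm = 38896.
    Write x = 3252 + 3536·t and substitute into x ≡ 8 (mod 11): 3536·t ≡ 8 − 3252 = -3244 (mod 11).
    Reduce coefficients mod 11: 5·t ≡ 1 (mod 11).
    The inverse of 5 mod 11 is 9 (since 5·9 = 45 = 4·11 + 1), so t ≡ 9·1 = 9 ≡ 9 (mod 11).
    Then x = 3252 + 3536·9 = 35076, valid modulo lcm(3536, 11) = 38896: x ≡ 35076 (mod 38896).
Verify against each original: 35076 mod 13 = 2, 35076 mod 16 = 4, 35076 mod 17 = 5, 35076 mod 11 = 8.

x ≡ 35076 (mod 38896).


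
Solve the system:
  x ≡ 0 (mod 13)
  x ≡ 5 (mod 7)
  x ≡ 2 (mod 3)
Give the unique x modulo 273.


Moduli 13, 7, 3 are pairwise coprime; by CRT there is a unique solution modulo M = 13 · 7 · 3 = 273.
Solve pairwise, accumulating the modulus:
  Start with x ≡ 0 (mod 13).
  Combine with x ≡ 5 (mod 7): since gcd(13, 7) = 1, we get a unique residue mod 91.
    Write x = 0 + 13·t and substitute into x ≡ 5 (mod 7): 13·t ≡ 5 − 0 = 5 (mod 7).
    Reduce coefficients mod 7: 6·t ≡ 5 (mod 7).
    The inverse of 6 mod 7 is 6 (since 6·6 = 36 = 5·7 + 1), so t ≡ 6·5 = 30 ≡ 2 (mod 7).
    Then x = 0 + 13·2 = 26, valid modulo lcm(13, 7) = 91: x ≡ 26 (mod 91).
  Combine with x ≡ 2 (mod 3): since gcd(91, 3) = 1, we get a unique residue mod 273.
    Write x = 26 + 91·t and substitute into x ≡ 2 (mod 3): 91·t ≡ 2 − 26 = -24 (mod 3).
    Reduce coefficients mod 3: 1·t ≡ 0 (mod 3).
    So t ≡ 0 (mod 3).
    Then x = 26 + 91·0 = 26, valid modulo lcm(91, 3) = 273: x ≡ 26 (mod 273).
Verify: 26 mod 13 = 0 ✓, 26 mod 7 = 5 ✓, 26 mod 3 = 2 ✓.

x ≡ 26 (mod 273).


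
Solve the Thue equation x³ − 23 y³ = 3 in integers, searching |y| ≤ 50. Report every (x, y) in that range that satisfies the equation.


The equation is x³ - 23y³ = 3. For fixed y, x³ = 23·y³ + 3, so a solution requires the RHS to be a perfect cube.
Strategy: iterate y from -50 to 50, compute RHS = 23·y³ + 3, and check whether it is a (positive or negative) perfect cube.
Check small values of y:
  y = 0: RHS = 3 is not a perfect cube.
  y = 1: RHS = 26 is not a perfect cube.
  y = -1: RHS = -20 is not a perfect cube.
  y = 2: RHS = 187 is not a perfect cube.
  y = -2: RHS = -181 is not a perfect cube.
  y = 3: RHS = 624 is not a perfect cube.
  y = -3: RHS = -618 is not a perfect cube.
Continuing the search up to |y| = 50 finds no solutions either.
No (x, y) in the scanned range satisfies the equation.

No integer solutions with |y| ≤ 50.


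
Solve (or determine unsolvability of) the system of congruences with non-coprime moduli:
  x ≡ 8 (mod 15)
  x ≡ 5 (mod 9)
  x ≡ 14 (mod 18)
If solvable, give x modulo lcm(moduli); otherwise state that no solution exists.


Moduli 15, 9, 18 are not pairwise coprime, so CRT works modulo lcm(m_i) when all pairwise compatibility conditions hold.
Pairwise compatibility: gcd(m_i, m_j) must divide a_i - a_j for every pair.
Merge one congruence at a time:
  Start: x ≡ 8 (mod 15).
  Combine with x ≡ 5 (mod 9): gcd(15, 9) = 3; 5 - 8 = -3, which IS divisible by 3, so compatible.
    Write x = 8 + 15·t and substitute into x ≡ 5 (mod 9): 15·t ≡ 5 − 8 = -3 (mod 9).
    Divide the congruence (and modulus) by g = 3: 5·t ≡ -1 (mod 3).
    Reduce coefficients mod 3: 2·t ≡ 2 (mod 3).
    The inverse of 2 mod 3 is 2 (since 2·2 = 4 = 1·3 + 1), so t ≡ 2·2 = 4 ≡ 1 (mod 3).
    Then x = 8 + 15·1 = 23, valid modulo lcm(15, 9) = 45: x ≡ 23 (mod 45).
  Combine with x ≡ 14 (mod 18): gcd(45, 18) = 9; 14 - 23 = -9, which IS divisible by 9, so compatible.
    Write x = 23 + 45·t and substitute into x ≡ 14 (mod 18): 45·t ≡ 14 − 23 = -9 (mod 18).
    Divide the congruence (and modulus) by g = 9: 5·t ≡ -1 (mod 2).
    Reduce coefficients mod 2: 1·t ≡ 1 (mod 2).
    So t ≡ 1 (mod 2).
    Then x = 23 + 45·1 = 68, valid modulo lcm(45, 18) = 90: x ≡ 68 (mod 90).
Verify: 68 mod 15 = 8, 68 mod 9 = 5, 68 mod 18 = 14.

x ≡ 68 (mod 90).


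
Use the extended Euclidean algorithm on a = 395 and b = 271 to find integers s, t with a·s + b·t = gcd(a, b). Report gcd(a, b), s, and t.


Euclidean algorithm on (395, 271) — divide until remainder is 0:
  395 = 1 · 271 + 124
  271 = 2 · 124 + 23
  124 = 5 · 23 + 9
  23 = 2 · 9 + 5
  9 = 1 · 5 + 4
  5 = 1 · 4 + 1
  4 = 4 · 1 + 0
gcd(395, 271) = 1.
Track Bezout coefficients alongside the remainders: start with r₀ = 395 = a·1 + b·0 (s = 1, t = 0) and r₁ = 271 = a·0 + b·1 (s = 0, t = 1); each new remainder r_{k+1} = r_{k-1} − q_k·r_k inherits s_{k+1} = s_{k-1} − q_k·s_k, t_{k+1} = t_{k-1} − q_k·t_k, so r_k = a·s_k + b·t_k at every step:
  q = 1: r = 124, s = 1 − 1·0 = 1, t = 0 − 1·1 = -1  (check: 395·1 + 271·(-1) = 124)
  q = 2: r = 23, s = 0 − 2·1 = -2, t = 1 − 2·(-1) = 3  (check: 395·(-2) + 271·3 = 23)
  q = 5: r = 9, s = 1 − 5·(-2) = 11, t = -1 − 5·3 = -16  (check: 395·11 + 271·(-16) = 9)
  q = 2: r = 5, s = -2 − 2·11 = -24, t = 3 − 2·(-16) = 35  (check: 395·(-24) + 271·35 = 5)
  q = 1: r = 4, s = 11 − 1·(-24) = 35, t = -16 − 1·35 = -51  (check: 395·35 + 271·(-51) = 4)
  q = 1: r = 1, s = -24 − 1·35 = -59, t = 35 − 1·(-51) = 86  (check: 395·(-59) + 271·86 = 1)
The row with r = 1 (the gcd) gives the Bezout coefficients s = -59, t = 86.
Result: 395 · (-59) + 271 · (86) = 1.

gcd(395, 271) = 1; s = -59, t = 86 (check: 395·(-59) + 271·86 = 1).


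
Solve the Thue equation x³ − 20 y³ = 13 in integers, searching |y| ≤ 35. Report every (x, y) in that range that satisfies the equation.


The equation is x³ - 20y³ = 13. For fixed y, x³ = 20·y³ + 13, so a solution requires the RHS to be a perfect cube.
Strategy: iterate y from -35 to 35, compute RHS = 20·y³ + 13, and check whether it is a (positive or negative) perfect cube.
Check small values of y:
  y = 0: RHS = 13 is not a perfect cube.
  y = 1: RHS = 33 is not a perfect cube.
  y = -1: RHS = -7 is not a perfect cube.
  y = 2: RHS = 173 is not a perfect cube.
  y = -2: RHS = -147 is not a perfect cube.
  y = 3: RHS = 553 is not a perfect cube.
  y = -3: RHS = -527 is not a perfect cube.
Continuing the search up to |y| = 35 finds no solutions either.
No (x, y) in the scanned range satisfies the equation.

No integer solutions with |y| ≤ 35.


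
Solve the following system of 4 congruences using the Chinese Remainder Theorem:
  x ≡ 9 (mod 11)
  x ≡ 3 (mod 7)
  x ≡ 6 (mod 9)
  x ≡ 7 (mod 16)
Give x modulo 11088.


Product of moduli M = 11 · 7 · 9 · 16 = 11088.
Merge one congruence at a time:
  Start: x ≡ 9 (mod 11).
  Combine with x ≡ 3 (mod 7); new modulus lcm = 77.
    Write x = 9 + 11·t and substitute into x ≡ 3 (mod 7): 11·t ≡ 3 − 9 = -6 (mod 7).
    Reduce coefficients mod 7: 4·t ≡ 1 (mod 7).
    The inverse of 4 mod 7 is 2 (since 4·2 = 8 = 1·7 + 1), so t ≡ 2·1 = 2 ≡ 2 (mod 7).
    Then x = 9 + 11·2 = 31, valid modulo lcm(11, 7) = 77: x ≡ 31 (mod 77).
  Combine with x ≡ 6 (mod 9); new modulus lcm = 693.
    Write x = 31 + 77·t and substitute into x ≡ 6 (mod 9): 77·t ≡ 6 − 31 = -25 (mod 9).
    Reduce coefficients mod 9: 5·t ≡ 2 (mod 9).
    The inverse of 5 mod 9 is 2 (since 5·2 = 10 = 1·9 + 1), so t ≡ 2·2 = 4 ≡ 4 (mod 9).
    Then x = 31 + 77·4 = 339, valid modulo lcm(77, 9) = 693: x ≡ 339 (mod 693).
  Combine with x ≡ 7 (mod 16); new modulus lcm = 11088.
    Write x = 339 + 693·t and substitute into x ≡ 7 (mod 16): 693·t ≡ 7 − 339 = -332 (mod 16).
    Reduce coefficients mod 16: 5·t ≡ 4 (mod 16).
    The inverse of 5 mod 16 is 13 (since 5·13 = 65 = 4·16 + 1), so t ≡ 13·4 = 52 ≡ 4 (mod 16).
    Then x = 339 + 693·4 = 3111, valid modulo lcm(693, 16) = 11088: x ≡ 3111 (mod 11088).
Verify against each original: 3111 mod 11 = 9, 3111 mod 7 = 3, 3111 mod 9 = 6, 3111 mod 16 = 7.

x ≡ 3111 (mod 11088).


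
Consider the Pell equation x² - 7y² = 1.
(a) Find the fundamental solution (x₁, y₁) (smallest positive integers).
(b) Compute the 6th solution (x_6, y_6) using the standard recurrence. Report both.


Step 1: Find the fundamental solution (x₁, y₁) of x² - 7y² = 1.
  Expand √7 as a continued fraction. a₀ = ⌊√7⌋ = 2; iterate m_{k+1} = d_k·a_k − m_k, d_{k+1} = (7 − m_{k+1}²)/d_k, a_{k+1} = ⌊(a₀ + m_{k+1})/d_{k+1}⌋ (starting m₀ = 0, d₀ = 1), with convergents p_k = a_k·p_{k-1} + p_{k-2}, q_k = a_k·q_{k-1} + q_{k-2} (p₋₁ = 1, q₋₁ = 0):
  k = 0: a₀ = 2; p₀/q₀ = 2/1; p₀² − 7·q₀² = 4 − 7 = -3.
  k = 1: m = 2, d = 3, a = ⌊(2 + 2)/3⌋ = 1; p/q = (1·2 + 1)/(1·1 + 0) = 3/1; p² − 7·q² = 9 − 7 = 2.
  k = 2: m = 1, d = 2, a = ⌊(2 + 1)/2⌋ = 1; p/q = (1·3 + 2)/(1·1 + 1) = 5/2; p² − 7·q² = 25 − 28 = -3.
  k = 3: m = 1, d = 3, a = ⌊(2 + 1)/3⌋ = 1; p/q = (1·5 + 3)/(1·2 + 1) = 8/3; p² − 7·q² = 64 − 63 = 1.
  The first convergent with p² − 7·q² = 1 gives the fundamental solution (x₁, y₁) = (8, 3).
Step 2: Apply the recurrence (x_{n+1}, y_{n+1}) = (x₁x_n + 7y₁y_n, x₁y_n + y₁x_n) repeatedly.
  From (x_1, y_1) = (8, 3): x_2 = 8·8 + 7·3·3 = 127; y_2 = 8·3 + 3·8 = 48.
  From (x_2, y_2) = (127, 48): x_3 = 8·127 + 7·3·48 = 2024; y_3 = 8·48 + 3·127 = 765.
  From (x_3, y_3) = (2024, 765): x_4 = 8·2024 + 7·3·765 = 32257; y_4 = 8·765 + 3·2024 = 12192.
  From (x_4, y_4) = (32257, 12192): x_5 = 8·32257 + 7·3·12192 = 514088; y_5 = 8·12192 + 3·32257 = 194307.
  From (x_5, y_5) = (514088, 194307): x_6 = 8·514088 + 7·3·194307 = 8193151; y_6 = 8·194307 + 3·514088 = 3096720.
Step 3: Verify x_6² - 7·y_6² = 67127723308801 - 67127723308800 = 1 (should be 1). ✓

(x_1, y_1) = (8, 3); (x_6, y_6) = (8193151, 3096720).


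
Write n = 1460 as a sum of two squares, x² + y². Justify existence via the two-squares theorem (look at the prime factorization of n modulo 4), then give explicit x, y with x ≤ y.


Step 1: Factor n = 1460 = 2^2 · 5 · 73.
Step 2: Check the mod-4 condition on each prime factor: 2 = 2 (special); 5 ≡ 1 (mod 4), exponent 1; 73 ≡ 1 (mod 4), exponent 1.
All primes ≡ 3 (mod 4) appear to even exponent (or don't appear), so by the two-squares theorem n IS expressible as a sum of two squares.
Step 3: Build a representation. Group n = k² · m with k = 2 and m = 5 · 73 = 365 (a product of primes ≡ 1 (mod 4)); a representation of m scales to one of n via (k·x)² + (k·y)² = k²(x² + y²). Each prime p ≡ 1 (mod 4) is itself a sum of two squares; find a² by testing p − a² for a perfect square:
  5: 5 − 1² = 4 = 2² ⇒ 5 = 1² + 2².
  73: 73 − 1² = 72, 73 − 2² = 69, 73 − 3² = 64 = 8² ⇒ 73 = 3² + 8².
  Combine using the Brahmagupta–Fibonacci identity (a² + b²)(c² + d²) = (ac − bd)² + (ad + bc)² = (ac + bd)² + (ad − bc)²:
  5 · 73 = 365: from (1² + 2²)(3² + 8²), take (1·3 − 2·8, 1·8 + 2·3) = (3 − 16, 8 + 6) = (-13, 14); dropping signs (only squares matter) gives (13, 14); check 13² + 14² = 169 + 196 = 365 ✓.
  Scale by k = 2: (2·13, 2·14) = (26, 28).
Step 4: Order so x ≤ y and verify: 26² + 28² = 676 + 784 = 1460 = n. ✓

n = 1460 = 26² + 28² (one valid representation with x ≤ y).


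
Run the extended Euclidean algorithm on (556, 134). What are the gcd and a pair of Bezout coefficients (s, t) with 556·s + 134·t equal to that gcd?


Euclidean algorithm on (556, 134) — divide until remainder is 0:
  556 = 4 · 134 + 20
  134 = 6 · 20 + 14
  20 = 1 · 14 + 6
  14 = 2 · 6 + 2
  6 = 3 · 2 + 0
gcd(556, 134) = 2.
Track Bezout coefficients alongside the remainders: start with r₀ = 556 = a·1 + b·0 (s = 1, t = 0) and r₁ = 134 = a·0 + b·1 (s = 0, t = 1); each new remainder r_{k+1} = r_{k-1} − q_k·r_k inherits s_{k+1} = s_{k-1} − q_k·s_k, t_{k+1} = t_{k-1} − q_k·t_k, so r_k = a·s_k + b·t_k at every step:
  q = 4: r = 20, s = 1 − 4·0 = 1, t = 0 − 4·1 = -4  (check: 556·1 + 134·(-4) = 20)
  q = 6: r = 14, s = 0 − 6·1 = -6, t = 1 − 6·(-4) = 25  (check: 556·(-6) + 134·25 = 14)
  q = 1: r = 6, s = 1 − 1·(-6) = 7, t = -4 − 1·25 = -29  (check: 556·7 + 134·(-29) = 6)
  q = 2: r = 2, s = -6 − 2·7 = -20, t = 25 − 2·(-29) = 83  (check: 556·(-20) + 134·83 = 2)
The row with r = 2 (the gcd) gives the Bezout coefficients s = -20, t = 83.
Result: 556 · (-20) + 134 · (83) = 2.

gcd(556, 134) = 2; s = -20, t = 83 (check: 556·(-20) + 134·83 = 2).


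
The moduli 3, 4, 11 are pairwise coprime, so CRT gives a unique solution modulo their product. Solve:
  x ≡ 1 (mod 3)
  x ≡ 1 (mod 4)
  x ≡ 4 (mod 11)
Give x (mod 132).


Moduli 3, 4, 11 are pairwise coprime; by CRT there is a unique solution modulo M = 3 · 4 · 11 = 132.
Solve pairwise, accumulating the modulus:
  Start with x ≡ 1 (mod 3).
  Combine with x ≡ 1 (mod 4): since gcd(3, 4) = 1, we get a unique residue mod 12.
    Write x = 1 + 3·t and substitute into x ≡ 1 (mod 4): 3·t ≡ 1 − 1 = 0 (mod 4).
    The inverse of 3 mod 4 is 3 (since 3·3 = 9 = 2·4 + 1), so t ≡ 3·0 = 0 ≡ 0 (mod 4).
    Then x = 1 + 3·0 = 1, valid modulo lcm(3, 4) = 12: x ≡ 1 (mod 12).
  Combine with x ≡ 4 (mod 11): since gcd(12, 11) = 1, we get a unique residue mod 132.
    Write x = 1 + 12·t and substitute into x ≡ 4 (mod 11): 12·t ≡ 4 − 1 = 3 (mod 11).
    Reduce coefficients mod 11: 1·t ≡ 3 (mod 11).
    So t ≡ 3 (mod 11).
    Then x = 1 + 12·3 = 37, valid modulo lcm(12, 11) = 132: x ≡ 37 (mod 132).
Verify: 37 mod 3 = 1 ✓, 37 mod 4 = 1 ✓, 37 mod 11 = 4 ✓.

x ≡ 37 (mod 132).


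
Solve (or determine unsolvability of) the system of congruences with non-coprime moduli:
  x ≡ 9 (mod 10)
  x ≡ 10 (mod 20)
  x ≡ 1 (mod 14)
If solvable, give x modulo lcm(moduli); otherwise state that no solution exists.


Moduli 10, 20, 14 are not pairwise coprime, so CRT works modulo lcm(m_i) when all pairwise compatibility conditions hold.
Pairwise compatibility: gcd(m_i, m_j) must divide a_i - a_j for every pair.
Merge one congruence at a time:
  Start: x ≡ 9 (mod 10).
  Combine with x ≡ 10 (mod 20): gcd(10, 20) = 10, and 10 - 9 = 1 is NOT divisible by 10.
    ⇒ system is inconsistent (no integer solution).

No solution (the system is inconsistent).


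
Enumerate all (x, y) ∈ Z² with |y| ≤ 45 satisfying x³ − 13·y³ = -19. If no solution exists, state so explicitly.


The equation is x³ - 13y³ = -19. For fixed y, x³ = 13·y³ − 19, so a solution requires the RHS to be a perfect cube.
Strategy: iterate y from -45 to 45, compute RHS = 13·y³ − 19, and check whether it is a (positive or negative) perfect cube.
Check small values of y:
  y = 0: RHS = -19 is not a perfect cube.
  y = 1: RHS = -6 is not a perfect cube.
  y = -1: RHS = -32 is not a perfect cube.
  y = 2: RHS = 85 is not a perfect cube.
  y = -2: RHS = -123 is not a perfect cube.
  y = 3: RHS = 332 is not a perfect cube.
  y = -3: RHS = -370 is not a perfect cube.
Continuing the search up to |y| = 45 finds no solutions either.
No (x, y) in the scanned range satisfies the equation.

No integer solutions with |y| ≤ 45.


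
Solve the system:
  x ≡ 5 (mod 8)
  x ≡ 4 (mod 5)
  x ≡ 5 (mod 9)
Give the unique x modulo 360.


Moduli 8, 5, 9 are pairwise coprime; by CRT there is a unique solution modulo M = 8 · 5 · 9 = 360.
Solve pairwise, accumulating the modulus:
  Start with x ≡ 5 (mod 8).
  Combine with x ≡ 4 (mod 5): since gcd(8, 5) = 1, we get a unique residue mod 40.
    Write x = 5 + 8·t and substitute into x ≡ 4 (mod 5): 8·t ≡ 4 − 5 = -1 (mod 5).
    Reduce coefficients mod 5: 3·t ≡ 4 (mod 5).
    The inverse of 3 mod 5 is 2 (since 3·2 = 6 = 1·5 + 1), so t ≡ 2·4 = 8 ≡ 3 (mod 5).
    Then x = 5 + 8·3 = 29, valid modulo lcm(8, 5) = 40: x ≡ 29 (mod 40).
  Combine with x ≡ 5 (mod 9): since gcd(40, 9) = 1, we get a unique residue mod 360.
    Write x = 29 + 40·t and substitute into x ≡ 5 (mod 9): 40·t ≡ 5 − 29 = -24 (mod 9).
    Reduce coefficients mod 9: 4·t ≡ 3 (mod 9).
    The inverse of 4 mod 9 is 7 (since 4·7 = 28 = 3·9 + 1), so t ≡ 7·3 = 21 ≡ 3 (mod 9).
    Then x = 29 + 40·3 = 149, valid modulo lcm(40, 9) = 360: x ≡ 149 (mod 360).
Verify: 149 mod 8 = 5 ✓, 149 mod 5 = 4 ✓, 149 mod 9 = 5 ✓.

x ≡ 149 (mod 360).


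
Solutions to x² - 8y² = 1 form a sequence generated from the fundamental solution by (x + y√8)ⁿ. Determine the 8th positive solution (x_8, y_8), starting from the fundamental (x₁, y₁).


Step 1: Find the fundamental solution (x₁, y₁) of x² - 8y² = 1.
  Expand √8 as a continued fraction. a₀ = ⌊√8⌋ = 2; iterate m_{k+1} = d_k·a_k − m_k, d_{k+1} = (8 − m_{k+1}²)/d_k, a_{k+1} = ⌊(a₀ + m_{k+1})/d_{k+1}⌋ (starting m₀ = 0, d₀ = 1), with convergents p_k = a_k·p_{k-1} + p_{k-2}, q_k = a_k·q_{k-1} + q_{k-2} (p₋₁ = 1, q₋₁ = 0):
  k = 0: a₀ = 2; p₀/q₀ = 2/1; p₀² − 8·q₀² = 4 − 8 = -4.
  k = 1: m = 2, d = 4, a = ⌊(2 + 2)/4⌋ = 1; p/q = (1·2 + 1)/(1·1 + 0) = 3/1; p² − 8·q² = 9 − 8 = 1.
  The first convergent with p² − 8·q² = 1 gives the fundamental solution (x₁, y₁) = (3, 1).
Step 2: Apply the recurrence (x_{n+1}, y_{n+1}) = (x₁x_n + 8y₁y_n, x₁y_n + y₁x_n) repeatedly.
  From (x_1, y_1) = (3, 1): x_2 = 3·3 + 8·1·1 = 17; y_2 = 3·1 + 1·3 = 6.
  From (x_2, y_2) = (17, 6): x_3 = 3·17 + 8·1·6 = 99; y_3 = 3·6 + 1·17 = 35.
  From (x_3, y_3) = (99, 35): x_4 = 3·99 + 8·1·35 = 577; y_4 = 3·35 + 1·99 = 204.
  From (x_4, y_4) = (577, 204): x_5 = 3·577 + 8·1·204 = 3363; y_5 = 3·204 + 1·577 = 1189.
  From (x_5, y_5) = (3363, 1189): x_6 = 3·3363 + 8·1·1189 = 19601; y_6 = 3·1189 + 1·3363 = 6930.
  From (x_6, y_6) = (19601, 6930): x_7 = 3·19601 + 8·1·6930 = 114243; y_7 = 3·6930 + 1·19601 = 40391.
  From (x_7, y_7) = (114243, 40391): x_8 = 3·114243 + 8·1·40391 = 665857; y_8 = 3·40391 + 1·114243 = 235416.
Step 3: Verify x_8² - 8·y_8² = 443365544449 - 443365544448 = 1 (should be 1). ✓

(x_1, y_1) = (3, 1); (x_8, y_8) = (665857, 235416).


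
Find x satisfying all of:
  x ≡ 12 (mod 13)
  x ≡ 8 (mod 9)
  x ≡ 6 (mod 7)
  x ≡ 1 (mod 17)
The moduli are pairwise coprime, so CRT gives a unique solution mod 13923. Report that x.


Product of moduli M = 13 · 9 · 7 · 17 = 13923.
Merge one congruence at a time:
  Start: x ≡ 12 (mod 13).
  Combine with x ≡ 8 (mod 9); new modulus lcm = 117.
    Write x = 12 + 13·t and substitute into x ≡ 8 (mod 9): 13·t ≡ 8 − 12 = -4 (mod 9).
    Reduce coefficients mod 9: 4·t ≡ 5 (mod 9).
    The inverse of 4 mod 9 is 7 (since 4·7 = 28 = 3·9 + 1), so t ≡ 7·5 = 35 ≡ 8 (mod 9).
    Then x = 12 + 13·8 = 116, valid modulo lcm(13, 9) = 117: x ≡ 116 (mod 117).
  Combine with x ≡ 6 (mod 7); new modulus lcm = 819.
    Write x = 116 + 117·t and substitute into x ≡ 6 (mod 7): 117·t ≡ 6 − 116 = -110 (mod 7).
    Reduce coefficients mod 7: 5·t ≡ 2 (mod 7).
    The inverse of 5 mod 7 is 3 (since 5·3 = 15 = 2·7 + 1), so t ≡ 3·2 = 6 ≡ 6 (mod 7).
    Then x = 116 + 117·6 = 818, valid modulo lcm(117, 7) = 819: x ≡ 818 (mod 819).
  Combine with x ≡ 1 (mod 17); new modulus lcm = 13923.
    Write x = 818 + 819·t and substitute into x ≡ 1 (mod 17): 819·t ≡ 1 − 818 = -817 (mod 17).
    Reduce coefficients mod 17: 3·t ≡ 16 (mod 17).
    The inverse of 3 mod 17 is 6 (since 3·6 = 18 = 1·17 + 1), so t ≡ 6·16 = 96 ≡ 11 (mod 17).
    Then x = 818 + 819·11 = 9827, valid modulo lcm(819, 17) = 13923: x ≡ 9827 (mod 13923).
Verify against each original: 9827 mod 13 = 12, 9827 mod 9 = 8, 9827 mod 7 = 6, 9827 mod 17 = 1.

x ≡ 9827 (mod 13923).


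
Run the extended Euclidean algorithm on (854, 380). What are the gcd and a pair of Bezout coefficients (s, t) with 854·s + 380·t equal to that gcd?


Euclidean algorithm on (854, 380) — divide until remainder is 0:
  854 = 2 · 380 + 94
  380 = 4 · 94 + 4
  94 = 23 · 4 + 2
  4 = 2 · 2 + 0
gcd(854, 380) = 2.
Track Bezout coefficients alongside the remainders: start with r₀ = 854 = a·1 + b·0 (s = 1, t = 0) and r₁ = 380 = a·0 + b·1 (s = 0, t = 1); each new remainder r_{k+1} = r_{k-1} − q_k·r_k inherits s_{k+1} = s_{k-1} − q_k·s_k, t_{k+1} = t_{k-1} − q_k·t_k, so r_k = a·s_k + b·t_k at every step:
  q = 2: r = 94, s = 1 − 2·0 = 1, t = 0 − 2·1 = -2  (check: 854·1 + 380·(-2) = 94)
  q = 4: r = 4, s = 0 − 4·1 = -4, t = 1 − 4·(-2) = 9  (check: 854·(-4) + 380·9 = 4)
  q = 23: r = 2, s = 1 − 23·(-4) = 93, t = -2 − 23·9 = -209  (check: 854·93 + 380·(-209) = 2)
The row with r = 2 (the gcd) gives the Bezout coefficients s = 93, t = -209.
Result: 854 · (93) + 380 · (-209) = 2.

gcd(854, 380) = 2; s = 93, t = -209 (check: 854·93 + 380·(-209) = 2).


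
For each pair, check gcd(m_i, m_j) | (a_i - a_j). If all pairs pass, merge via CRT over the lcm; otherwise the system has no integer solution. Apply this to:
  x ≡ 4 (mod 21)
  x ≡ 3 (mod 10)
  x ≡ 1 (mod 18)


Moduli 21, 10, 18 are not pairwise coprime, so CRT works modulo lcm(m_i) when all pairwise compatibility conditions hold.
Pairwise compatibility: gcd(m_i, m_j) must divide a_i - a_j for every pair.
Merge one congruence at a time:
  Start: x ≡ 4 (mod 21).
  Combine with x ≡ 3 (mod 10): gcd(21, 10) = 1; 3 - 4 = -1, which IS divisible by 1, so compatible.
    Write x = 4 + 21·t and substitute into x ≡ 3 (mod 10): 21·t ≡ 3 − 4 = -1 (mod 10).
    Reduce coefficients mod 10: 1·t ≡ 9 (mod 10).
    So t ≡ 9 (mod 10).
    Then x = 4 + 21·9 = 193, valid modulo lcm(21, 10) = 210: x ≡ 193 (mod 210).
  Combine with x ≡ 1 (mod 18): gcd(210, 18) = 6; 1 - 193 = -192, which IS divisible by 6, so compatible.
    Write x = 193 + 210·t and substitute into x ≡ 1 (mod 18): 210·t ≡ 1 − 193 = -192 (mod 18).
    Divide the congruence (and modulus) by g = 6: 35·t ≡ -32 (mod 3).
    Reduce coefficients mod 3: 2·t ≡ 1 (mod 3).
    The inverse of 2 mod 3 is 2 (since 2·2 = 4 = 1·3 + 1), so t ≡ 2·1 = 2 ≡ 2 (mod 3).
    Then x = 193 + 210·2 = 613, valid modulo lcm(210, 18) = 630: x ≡ 613 (mod 630).
Verify: 613 mod 21 = 4, 613 mod 10 = 3, 613 mod 18 = 1.

x ≡ 613 (mod 630).


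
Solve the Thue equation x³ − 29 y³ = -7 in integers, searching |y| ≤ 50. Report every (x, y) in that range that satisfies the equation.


The equation is x³ - 29y³ = -7. For fixed y, x³ = 29·y³ − 7, so a solution requires the RHS to be a perfect cube.
Strategy: iterate y from -50 to 50, compute RHS = 29·y³ − 7, and check whether it is a (positive or negative) perfect cube.
Check small values of y:
  y = 0: RHS = -7 is not a perfect cube.
  y = 1: RHS = 22 is not a perfect cube.
  y = -1: RHS = -36 is not a perfect cube.
  y = 2: RHS = 225 is not a perfect cube.
  y = -2: RHS = -239 is not a perfect cube.
  y = 3: RHS = 776 is not a perfect cube.
  y = -3: RHS = -790 is not a perfect cube.
Continuing the search up to |y| = 50 finds no solutions either.
No (x, y) in the scanned range satisfies the equation.

No integer solutions with |y| ≤ 50.


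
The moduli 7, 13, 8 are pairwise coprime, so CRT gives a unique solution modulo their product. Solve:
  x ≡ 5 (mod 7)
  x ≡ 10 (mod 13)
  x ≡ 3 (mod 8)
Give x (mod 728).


Moduli 7, 13, 8 are pairwise coprime; by CRT there is a unique solution modulo M = 7 · 13 · 8 = 728.
Solve pairwise, accumulating the modulus:
  Start with x ≡ 5 (mod 7).
  Combine with x ≡ 10 (mod 13): since gcd(7, 13) = 1, we get a unique residue mod 91.
    Write x = 5 + 7·t and substitute into x ≡ 10 (mod 13): 7·t ≡ 10 − 5 = 5 (mod 13).
    The inverse of 7 mod 13 is 2 (since 7·2 = 14 = 1·13 + 1), so t ≡ 2·5 = 10 ≡ 10 (mod 13).
    Then x = 5 + 7·10 = 75, valid modulo lcm(7, 13) = 91: x ≡ 75 (mod 91).
  Combine with x ≡ 3 (mod 8): since gcd(91, 8) = 1, we get a unique residue mod 728.
    Write x = 75 + 91·t and substitute into x ≡ 3 (mod 8): 91·t ≡ 3 − 75 = -72 (mod 8).
    Reduce coefficients mod 8: 3·t ≡ 0 (mod 8).
    The inverse of 3 mod 8 is 3 (since 3·3 = 9 = 1·8 + 1), so t ≡ 3·0 = 0 ≡ 0 (mod 8).
    Then x = 75 + 91·0 = 75, valid modulo lcm(91, 8) = 728: x ≡ 75 (mod 728).
Verify: 75 mod 7 = 5 ✓, 75 mod 13 = 10 ✓, 75 mod 8 = 3 ✓.

x ≡ 75 (mod 728).


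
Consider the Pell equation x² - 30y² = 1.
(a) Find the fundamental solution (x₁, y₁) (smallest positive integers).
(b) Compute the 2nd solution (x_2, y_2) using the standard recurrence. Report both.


Step 1: Find the fundamental solution (x₁, y₁) of x² - 30y² = 1.
  Expand √30 as a continued fraction. a₀ = ⌊√30⌋ = 5; iterate m_{k+1} = d_k·a_k − m_k, d_{k+1} = (30 − m_{k+1}²)/d_k, a_{k+1} = ⌊(a₀ + m_{k+1})/d_{k+1}⌋ (starting m₀ = 0, d₀ = 1), with convergents p_k = a_k·p_{k-1} + p_{k-2}, q_k = a_k·q_{k-1} + q_{k-2} (p₋₁ = 1, q₋₁ = 0):
  k = 0: a₀ = 5; p₀/q₀ = 5/1; p₀² − 30·q₀² = 25 − 30 = -5.
  k = 1: m = 5, d = 5, a = ⌊(5 + 5)/5⌋ = 2; p/q = (2·5 + 1)/(2·1 + 0) = 11/2; p² − 30·q² = 121 − 120 = 1.
  The first convergent with p² − 30·q² = 1 gives the fundamental solution (x₁, y₁) = (11, 2).
Step 2: Apply the recurrence (x_{n+1}, y_{n+1}) = (x₁x_n + 30y₁y_n, x₁y_n + y₁x_n) repeatedly.
  From (x_1, y_1) = (11, 2): x_2 = 11·11 + 30·2·2 = 241; y_2 = 11·2 + 2·11 = 44.
Step 3: Verify x_2² - 30·y_2² = 58081 - 58080 = 1 (should be 1). ✓

(x_1, y_1) = (11, 2); (x_2, y_2) = (241, 44).


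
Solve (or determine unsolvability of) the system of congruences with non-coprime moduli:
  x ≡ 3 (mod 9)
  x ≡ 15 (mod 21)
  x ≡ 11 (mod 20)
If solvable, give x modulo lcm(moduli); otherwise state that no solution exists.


Moduli 9, 21, 20 are not pairwise coprime, so CRT works modulo lcm(m_i) when all pairwise compatibility conditions hold.
Pairwise compatibility: gcd(m_i, m_j) must divide a_i - a_j for every pair.
Merge one congruence at a time:
  Start: x ≡ 3 (mod 9).
  Combine with x ≡ 15 (mod 21): gcd(9, 21) = 3; 15 - 3 = 12, which IS divisible by 3, so compatible.
    Write x = 3 + 9·t and substitute into x ≡ 15 (mod 21): 9·t ≡ 15 − 3 = 12 (mod 21).
    Divide the congruence (and modulus) by g = 3: 3·t ≡ 4 (mod 7).
    The inverse of 3 mod 7 is 5 (since 3·5 = 15 = 2·7 + 1), so t ≡ 5·4 = 20 ≡ 6 (mod 7).
    Then x = 3 + 9·6 = 57, valid modulo lcm(9, 21) = 63: x ≡ 57 (mod 63).
  Combine with x ≡ 11 (mod 20): gcd(63, 20) = 1; 11 - 57 = -46, which IS divisible by 1, so compatible.
    Write x = 57 + 63·t and substitute into x ≡ 11 (mod 20): 63·t ≡ 11 − 57 = -46 (mod 20).
    Reduce coefficients mod 20: 3·t ≡ 14 (mod 20).
    The inverse of 3 mod 20 is 7 (since 3·7 = 21 = 1·20 + 1), so t ≡ 7·14 = 98 ≡ 18 (mod 20).
    Then x = 57 + 63·18 = 1191, valid modulo lcm(63, 20) = 1260: x ≡ 1191 (mod 1260).
Verify: 1191 mod 9 = 3, 1191 mod 21 = 15, 1191 mod 20 = 11.

x ≡ 1191 (mod 1260).


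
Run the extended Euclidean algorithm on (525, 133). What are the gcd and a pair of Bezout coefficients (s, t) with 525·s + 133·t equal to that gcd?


Euclidean algorithm on (525, 133) — divide until remainder is 0:
  525 = 3 · 133 + 126
  133 = 1 · 126 + 7
  126 = 18 · 7 + 0
gcd(525, 133) = 7.
Track Bezout coefficients alongside the remainders: start with r₀ = 525 = a·1 + b·0 (s = 1, t = 0) and r₁ = 133 = a·0 + b·1 (s = 0, t = 1); each new remainder r_{k+1} = r_{k-1} − q_k·r_k inherits s_{k+1} = s_{k-1} − q_k·s_k, t_{k+1} = t_{k-1} − q_k·t_k, so r_k = a·s_k + b·t_k at every step:
  q = 3: r = 126, s = 1 − 3·0 = 1, t = 0 − 3·1 = -3  (check: 525·1 + 133·(-3) = 126)
  q = 1: r = 7, s = 0 − 1·1 = -1, t = 1 − 1·(-3) = 4  (check: 525·(-1) + 133·4 = 7)
The row with r = 7 (the gcd) gives the Bezout coefficients s = -1, t = 4.
Result: 525 · (-1) + 133 · (4) = 7.

gcd(525, 133) = 7; s = -1, t = 4 (check: 525·(-1) + 133·4 = 7).


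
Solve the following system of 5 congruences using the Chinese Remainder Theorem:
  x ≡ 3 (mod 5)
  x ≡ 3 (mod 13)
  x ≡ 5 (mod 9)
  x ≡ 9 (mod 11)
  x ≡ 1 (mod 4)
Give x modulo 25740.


Product of moduli M = 5 · 13 · 9 · 11 · 4 = 25740.
Merge one congruence at a time:
  Start: x ≡ 3 (mod 5).
  Combine with x ≡ 3 (mod 13); new modulus lcm = 65.
    Write x = 3 + 5·t and substitute into x ≡ 3 (mod 13): 5·t ≡ 3 − 3 = 0 (mod 13).
    The inverse of 5 mod 13 is 8 (since 5·8 = 40 = 3·13 + 1), so t ≡ 8·0 = 0 ≡ 0 (mod 13).
    Then x = 3 + 5·0 = 3, valid modulo lcm(5, 13) = 65: x ≡ 3 (mod 65).
  Combine with x ≡ 5 (mod 9); new modulus lcm = 585.
    Write x = 3 + 65·t and substitute into x ≡ 5 (mod 9): 65·t ≡ 5 − 3 = 2 (mod 9).
    Reduce coefficients mod 9: 2·t ≡ 2 (mod 9).
    The inverse of 2 mod 9 is 5 (since 2·5 = 10 = 1·9 + 1), so t ≡ 5·2 = 10 ≡ 1 (mod 9).
    Then x = 3 + 65·1 = 68, valid modulo lcm(65, 9) = 585: x ≡ 68 (mod 585).
  Combine with x ≡ 9 (mod 11); new modulus lcm = 6435.
    Write x = 68 + 585·t and substitute into x ≡ 9 (mod 11): 585·t ≡ 9 − 68 = -59 (mod 11).
    Reduce coefficients mod 11: 2·t ≡ 7 (mod 11).
    The inverse of 2 mod 11 is 6 (since 2·6 = 12 = 1·11 + 1), so t ≡ 6·7 = 42 ≡ 9 (mod 11).
    Then x = 68 + 585·9 = 5333, valid modulo lcm(585, 11) = 6435: x ≡ 5333 (mod 6435).
  Combine with x ≡ 1 (mod 4); new modulus lcm = 25740.
    Write x = 5333 + 6435·t and substitute into x ≡ 1 (mod 4): 6435·t ≡ 1 − 5333 = -5332 (mod 4).
    Reduce coefficients mod 4: 3·t ≡ 0 (mod 4).
    The inverse of 3 mod 4 is 3 (since 3·3 = 9 = 2·4 + 1), so t ≡ 3·0 = 0 ≡ 0 (mod 4).
    Then x = 5333 + 6435·0 = 5333, valid modulo lcm(6435, 4) = 25740: x ≡ 5333 (mod 25740).
Verify against each original: 5333 mod 5 = 3, 5333 mod 13 = 3, 5333 mod 9 = 5, 5333 mod 11 = 9, 5333 mod 4 = 1.

x ≡ 5333 (mod 25740).


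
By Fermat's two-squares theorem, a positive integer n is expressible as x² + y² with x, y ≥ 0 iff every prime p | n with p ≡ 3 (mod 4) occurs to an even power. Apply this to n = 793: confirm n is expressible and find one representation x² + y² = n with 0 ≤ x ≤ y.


Step 1: Factor n = 793 = 13 · 61.
Step 2: Check the mod-4 condition on each prime factor: 13 ≡ 1 (mod 4), exponent 1; 61 ≡ 1 (mod 4), exponent 1.
All primes ≡ 3 (mod 4) appear to even exponent (or don't appear), so by the two-squares theorem n IS expressible as a sum of two squares.
Step 3: Build a representation. Here n = 13 · 61 is a product of primes ≡ 1 (mod 4). Each prime p ≡ 1 (mod 4) is itself a sum of two squares; find a² by testing p − a² for a perfect square:
  13: 13 − 1² = 12, 13 − 2² = 9 = 3² ⇒ 13 = 2² + 3².
  61: 61 − 1² = 60, 61 − 2² = 57, 61 − 3² = 52, 61 − 4² = 45, 61 − 5² = 36 = 6² ⇒ 61 = 5² + 6².
  Combine using the Brahmagupta–Fibonacci identity (a² + b²)(c² + d²) = (ac − bd)² + (ad + bc)² = (ac + bd)² + (ad − bc)²:
  13 · 61 = 793: from (2² + 3²)(5² + 6²), take (2·5 − 3·6, 2·6 + 3·5) = (10 − 18, 12 + 15) = (-8, 27); dropping signs (only squares matter) gives (8, 27); check 8² + 27² = 64 + 729 = 793 ✓.
Step 4: Order so x ≤ y and verify: 8² + 27² = 64 + 729 = 793 = n. ✓

n = 793 = 8² + 27² (one valid representation with x ≤ y).
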